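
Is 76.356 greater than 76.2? Yes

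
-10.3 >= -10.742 True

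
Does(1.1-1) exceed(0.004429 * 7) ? Yes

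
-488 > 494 False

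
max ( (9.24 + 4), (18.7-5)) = 13.7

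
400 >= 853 False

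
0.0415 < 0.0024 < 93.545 False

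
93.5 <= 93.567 True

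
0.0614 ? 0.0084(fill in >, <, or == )>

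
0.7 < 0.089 False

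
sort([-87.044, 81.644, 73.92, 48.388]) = [-87.044, 48.388, 73.92, 81.644]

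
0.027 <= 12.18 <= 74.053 True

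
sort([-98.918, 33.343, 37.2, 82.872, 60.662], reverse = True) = [82.872, 60.662, 37.2, 33.343, -98.918]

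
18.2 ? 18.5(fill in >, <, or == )<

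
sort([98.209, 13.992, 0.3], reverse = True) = [98.209, 13.992, 0.3]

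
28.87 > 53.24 False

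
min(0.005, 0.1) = 0.005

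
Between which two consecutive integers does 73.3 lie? 73 and 74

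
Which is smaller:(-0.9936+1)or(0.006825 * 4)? (-0.9936+1)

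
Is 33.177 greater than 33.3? No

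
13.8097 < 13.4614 False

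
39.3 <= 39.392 True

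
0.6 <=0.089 False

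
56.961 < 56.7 False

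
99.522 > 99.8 False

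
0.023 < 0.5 True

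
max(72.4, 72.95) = 72.95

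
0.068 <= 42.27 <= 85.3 True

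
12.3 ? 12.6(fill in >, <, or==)<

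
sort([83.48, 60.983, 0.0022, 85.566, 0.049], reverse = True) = [85.566, 83.48, 60.983, 0.049, 0.0022]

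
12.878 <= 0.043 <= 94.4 False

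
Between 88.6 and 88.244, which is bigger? 88.6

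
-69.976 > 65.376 False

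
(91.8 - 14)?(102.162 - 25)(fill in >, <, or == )>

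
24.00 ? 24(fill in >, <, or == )==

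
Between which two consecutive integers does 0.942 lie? 0 and 1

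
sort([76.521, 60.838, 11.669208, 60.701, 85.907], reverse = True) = [85.907, 76.521, 60.838, 60.701, 11.669208]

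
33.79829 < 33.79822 False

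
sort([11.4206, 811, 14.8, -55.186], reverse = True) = [811, 14.8, 11.4206, -55.186]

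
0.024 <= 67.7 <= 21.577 False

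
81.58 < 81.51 False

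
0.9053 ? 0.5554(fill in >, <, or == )>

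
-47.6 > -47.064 False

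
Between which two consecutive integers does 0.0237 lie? 0 and 1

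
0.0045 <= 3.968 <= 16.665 True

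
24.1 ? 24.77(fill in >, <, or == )<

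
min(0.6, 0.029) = 0.029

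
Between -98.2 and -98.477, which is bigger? -98.2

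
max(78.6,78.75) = 78.75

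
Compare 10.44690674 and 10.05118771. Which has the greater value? 10.44690674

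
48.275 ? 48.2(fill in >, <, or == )>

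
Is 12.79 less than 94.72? Yes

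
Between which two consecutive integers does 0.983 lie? 0 and 1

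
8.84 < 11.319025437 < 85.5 True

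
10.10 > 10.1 False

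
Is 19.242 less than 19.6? Yes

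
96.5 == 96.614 False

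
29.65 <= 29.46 False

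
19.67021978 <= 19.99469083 True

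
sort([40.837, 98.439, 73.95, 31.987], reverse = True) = [98.439, 73.95, 40.837, 31.987]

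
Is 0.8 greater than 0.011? Yes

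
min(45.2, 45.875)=45.2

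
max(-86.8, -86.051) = -86.051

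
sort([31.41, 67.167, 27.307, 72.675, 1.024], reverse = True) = [72.675, 67.167, 31.41, 27.307, 1.024]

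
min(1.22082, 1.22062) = 1.22062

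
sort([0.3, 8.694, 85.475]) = [0.3, 8.694, 85.475]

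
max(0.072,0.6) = 0.6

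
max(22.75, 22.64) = 22.75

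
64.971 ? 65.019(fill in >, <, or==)<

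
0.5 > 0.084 True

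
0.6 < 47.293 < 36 False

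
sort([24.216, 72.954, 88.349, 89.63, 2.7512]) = [2.7512, 24.216, 72.954, 88.349, 89.63]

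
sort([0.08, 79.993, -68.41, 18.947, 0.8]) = [-68.41, 0.08, 0.8, 18.947, 79.993]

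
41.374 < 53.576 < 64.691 True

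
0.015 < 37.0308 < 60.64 True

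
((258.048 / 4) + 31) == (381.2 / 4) False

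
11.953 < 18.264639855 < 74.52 True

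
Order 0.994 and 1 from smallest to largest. 0.994, 1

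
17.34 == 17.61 False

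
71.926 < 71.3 False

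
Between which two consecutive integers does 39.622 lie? 39 and 40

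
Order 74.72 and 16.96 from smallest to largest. 16.96, 74.72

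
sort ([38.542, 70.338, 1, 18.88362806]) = [1, 18.88362806, 38.542, 70.338]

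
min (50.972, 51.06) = 50.972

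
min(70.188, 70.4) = 70.188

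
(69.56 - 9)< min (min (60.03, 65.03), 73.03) False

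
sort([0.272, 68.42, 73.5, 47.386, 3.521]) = [0.272, 3.521, 47.386, 68.42, 73.5]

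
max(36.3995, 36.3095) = 36.3995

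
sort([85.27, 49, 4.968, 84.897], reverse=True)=[85.27, 84.897, 49, 4.968]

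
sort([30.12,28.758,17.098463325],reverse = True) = [30.12,28.758,17.098463325]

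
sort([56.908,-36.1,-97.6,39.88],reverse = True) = [56.908,39.88,-36.1,-97.6]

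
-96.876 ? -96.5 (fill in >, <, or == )<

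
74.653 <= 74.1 False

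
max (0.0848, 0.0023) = 0.0848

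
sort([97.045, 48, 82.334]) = [48, 82.334, 97.045]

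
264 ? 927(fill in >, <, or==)<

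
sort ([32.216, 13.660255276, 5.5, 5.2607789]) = [5.2607789, 5.5, 13.660255276, 32.216]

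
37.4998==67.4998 False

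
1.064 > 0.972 True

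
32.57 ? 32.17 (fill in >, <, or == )>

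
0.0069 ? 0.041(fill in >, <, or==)<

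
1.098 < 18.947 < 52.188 True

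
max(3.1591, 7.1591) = 7.1591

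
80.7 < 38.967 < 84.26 False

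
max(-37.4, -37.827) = -37.4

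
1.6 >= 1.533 True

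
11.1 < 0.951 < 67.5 False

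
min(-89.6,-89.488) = -89.6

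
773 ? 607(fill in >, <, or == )>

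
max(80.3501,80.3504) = 80.3504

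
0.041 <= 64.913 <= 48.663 False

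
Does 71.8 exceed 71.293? Yes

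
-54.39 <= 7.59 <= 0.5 False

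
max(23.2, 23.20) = 23.20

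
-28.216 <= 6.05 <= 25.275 True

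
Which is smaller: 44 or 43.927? 43.927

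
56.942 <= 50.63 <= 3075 False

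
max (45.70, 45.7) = 45.7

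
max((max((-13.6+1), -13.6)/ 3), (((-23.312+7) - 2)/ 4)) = -4.2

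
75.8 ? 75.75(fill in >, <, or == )>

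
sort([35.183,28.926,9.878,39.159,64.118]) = [9.878,28.926,35.183,39.159,64.118]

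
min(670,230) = 230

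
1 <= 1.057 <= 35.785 True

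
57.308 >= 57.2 True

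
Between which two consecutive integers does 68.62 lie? 68 and 69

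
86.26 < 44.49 False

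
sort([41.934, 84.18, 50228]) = [41.934, 84.18, 50228]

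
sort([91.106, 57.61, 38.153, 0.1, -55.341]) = [-55.341, 0.1, 38.153, 57.61, 91.106]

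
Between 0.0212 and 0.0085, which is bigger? 0.0212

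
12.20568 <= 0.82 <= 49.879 False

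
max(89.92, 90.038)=90.038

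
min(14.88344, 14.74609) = 14.74609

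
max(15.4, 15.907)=15.907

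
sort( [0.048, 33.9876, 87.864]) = [0.048, 33.9876, 87.864]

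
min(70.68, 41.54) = 41.54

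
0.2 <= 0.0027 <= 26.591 False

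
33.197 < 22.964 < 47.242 False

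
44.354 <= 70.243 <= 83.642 True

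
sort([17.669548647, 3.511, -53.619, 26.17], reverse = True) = [26.17, 17.669548647, 3.511, -53.619]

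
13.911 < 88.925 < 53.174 False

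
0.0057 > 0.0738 False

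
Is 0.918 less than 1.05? Yes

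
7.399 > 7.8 False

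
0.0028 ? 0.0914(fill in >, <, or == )<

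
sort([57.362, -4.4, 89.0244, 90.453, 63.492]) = [-4.4, 57.362, 63.492, 89.0244, 90.453]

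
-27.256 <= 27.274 True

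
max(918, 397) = 918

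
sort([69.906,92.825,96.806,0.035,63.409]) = [0.035,63.409,69.906,92.825,96.806]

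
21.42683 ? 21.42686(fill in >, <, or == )<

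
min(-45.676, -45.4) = -45.676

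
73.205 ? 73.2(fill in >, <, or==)>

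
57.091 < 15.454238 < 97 False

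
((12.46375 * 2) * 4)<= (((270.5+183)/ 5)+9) False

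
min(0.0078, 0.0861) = 0.0078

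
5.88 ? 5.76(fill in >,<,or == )>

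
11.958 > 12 False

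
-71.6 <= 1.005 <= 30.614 True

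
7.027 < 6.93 False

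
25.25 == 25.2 False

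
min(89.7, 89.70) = 89.7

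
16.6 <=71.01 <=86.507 True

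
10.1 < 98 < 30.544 False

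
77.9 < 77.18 False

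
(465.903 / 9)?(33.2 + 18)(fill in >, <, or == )>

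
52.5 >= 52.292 True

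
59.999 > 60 False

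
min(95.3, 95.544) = 95.3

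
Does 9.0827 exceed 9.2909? No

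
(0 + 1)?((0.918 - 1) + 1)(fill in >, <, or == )>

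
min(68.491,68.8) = 68.491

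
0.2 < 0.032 False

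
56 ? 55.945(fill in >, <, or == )>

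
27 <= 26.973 False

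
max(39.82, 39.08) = 39.82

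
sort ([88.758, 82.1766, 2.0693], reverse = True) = [88.758, 82.1766, 2.0693]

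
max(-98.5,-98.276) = -98.276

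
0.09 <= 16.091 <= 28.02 True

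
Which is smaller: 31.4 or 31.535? 31.4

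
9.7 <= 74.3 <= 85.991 True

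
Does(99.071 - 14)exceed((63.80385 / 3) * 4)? No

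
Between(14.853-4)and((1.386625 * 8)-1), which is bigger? (14.853-4)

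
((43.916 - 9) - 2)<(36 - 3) True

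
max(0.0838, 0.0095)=0.0838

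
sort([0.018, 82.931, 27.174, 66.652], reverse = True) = [82.931, 66.652, 27.174, 0.018]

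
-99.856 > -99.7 False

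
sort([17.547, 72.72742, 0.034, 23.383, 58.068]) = [0.034, 17.547, 23.383, 58.068, 72.72742]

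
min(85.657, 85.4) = 85.4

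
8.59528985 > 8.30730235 True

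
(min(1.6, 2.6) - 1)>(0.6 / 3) True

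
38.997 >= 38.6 True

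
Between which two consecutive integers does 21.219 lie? 21 and 22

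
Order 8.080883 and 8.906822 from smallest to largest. 8.080883, 8.906822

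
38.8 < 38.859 True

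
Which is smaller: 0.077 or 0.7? 0.077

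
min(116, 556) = 116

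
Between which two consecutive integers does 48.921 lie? 48 and 49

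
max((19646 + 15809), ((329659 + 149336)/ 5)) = 95799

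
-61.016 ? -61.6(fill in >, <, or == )>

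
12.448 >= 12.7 False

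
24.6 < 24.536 False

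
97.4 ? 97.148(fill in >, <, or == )>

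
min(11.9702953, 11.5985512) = 11.5985512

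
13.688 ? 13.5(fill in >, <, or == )>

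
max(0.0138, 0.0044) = 0.0138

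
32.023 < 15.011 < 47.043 False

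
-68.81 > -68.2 False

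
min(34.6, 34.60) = 34.6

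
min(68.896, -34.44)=-34.44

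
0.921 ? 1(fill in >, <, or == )<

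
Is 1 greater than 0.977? Yes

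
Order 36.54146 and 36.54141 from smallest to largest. 36.54141, 36.54146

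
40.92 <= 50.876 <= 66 True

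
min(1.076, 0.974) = 0.974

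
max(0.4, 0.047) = 0.4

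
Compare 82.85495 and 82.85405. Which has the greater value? 82.85495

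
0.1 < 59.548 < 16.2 False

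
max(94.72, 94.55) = 94.72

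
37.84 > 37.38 True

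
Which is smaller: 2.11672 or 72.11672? 2.11672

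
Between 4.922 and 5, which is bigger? 5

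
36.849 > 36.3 True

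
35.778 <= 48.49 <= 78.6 True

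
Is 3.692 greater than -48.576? Yes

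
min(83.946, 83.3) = 83.3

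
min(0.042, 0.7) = 0.042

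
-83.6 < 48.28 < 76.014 True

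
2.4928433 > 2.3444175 True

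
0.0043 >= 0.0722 False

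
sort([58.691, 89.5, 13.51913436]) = [13.51913436, 58.691, 89.5]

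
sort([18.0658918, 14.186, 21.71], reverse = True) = [21.71, 18.0658918, 14.186]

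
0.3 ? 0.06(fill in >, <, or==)>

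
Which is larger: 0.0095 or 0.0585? 0.0585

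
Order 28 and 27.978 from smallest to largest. 27.978,28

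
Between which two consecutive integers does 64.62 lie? 64 and 65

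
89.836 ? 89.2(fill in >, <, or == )>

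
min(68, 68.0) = 68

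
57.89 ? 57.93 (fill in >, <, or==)<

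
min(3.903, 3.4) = 3.4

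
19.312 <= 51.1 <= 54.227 True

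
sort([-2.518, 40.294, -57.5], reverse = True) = [40.294, -2.518, -57.5]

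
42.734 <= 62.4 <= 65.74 True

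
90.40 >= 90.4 True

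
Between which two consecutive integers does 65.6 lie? 65 and 66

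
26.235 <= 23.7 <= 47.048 False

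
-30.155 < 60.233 True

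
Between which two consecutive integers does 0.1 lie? 0 and 1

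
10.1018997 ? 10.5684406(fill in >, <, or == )<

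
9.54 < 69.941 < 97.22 True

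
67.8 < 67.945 True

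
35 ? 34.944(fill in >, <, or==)>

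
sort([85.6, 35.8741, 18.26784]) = [18.26784, 35.8741, 85.6]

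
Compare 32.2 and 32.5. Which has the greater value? 32.5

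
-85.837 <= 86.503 True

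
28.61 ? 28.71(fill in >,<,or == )<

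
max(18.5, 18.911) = 18.911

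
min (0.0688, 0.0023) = 0.0023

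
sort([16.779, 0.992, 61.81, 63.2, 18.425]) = [0.992, 16.779, 18.425, 61.81, 63.2]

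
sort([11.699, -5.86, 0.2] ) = [-5.86, 0.2, 11.699]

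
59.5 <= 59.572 True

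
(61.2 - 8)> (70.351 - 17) False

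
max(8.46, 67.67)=67.67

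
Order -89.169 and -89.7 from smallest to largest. -89.7, -89.169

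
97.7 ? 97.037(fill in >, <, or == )>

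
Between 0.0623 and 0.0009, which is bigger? 0.0623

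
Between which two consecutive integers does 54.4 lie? 54 and 55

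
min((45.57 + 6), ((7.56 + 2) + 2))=11.56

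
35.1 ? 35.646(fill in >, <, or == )<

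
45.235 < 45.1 False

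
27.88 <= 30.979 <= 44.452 True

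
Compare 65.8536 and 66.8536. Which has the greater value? 66.8536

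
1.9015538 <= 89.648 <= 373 True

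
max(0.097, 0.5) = 0.5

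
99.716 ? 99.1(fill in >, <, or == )>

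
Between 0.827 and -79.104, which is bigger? 0.827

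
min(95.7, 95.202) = 95.202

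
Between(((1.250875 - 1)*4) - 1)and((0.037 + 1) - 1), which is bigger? ((0.037 + 1) - 1)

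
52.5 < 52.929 True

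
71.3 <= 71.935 True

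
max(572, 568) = 572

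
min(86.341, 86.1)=86.1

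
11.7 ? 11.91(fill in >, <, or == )<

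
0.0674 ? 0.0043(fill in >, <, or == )>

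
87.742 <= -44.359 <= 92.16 False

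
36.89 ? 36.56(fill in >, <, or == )>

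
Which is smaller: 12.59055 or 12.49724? 12.49724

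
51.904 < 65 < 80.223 True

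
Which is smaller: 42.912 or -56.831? -56.831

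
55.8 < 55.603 False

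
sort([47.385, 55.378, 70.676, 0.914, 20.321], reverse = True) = [70.676, 55.378, 47.385, 20.321, 0.914]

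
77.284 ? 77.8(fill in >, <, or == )<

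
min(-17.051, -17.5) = -17.5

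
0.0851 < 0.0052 False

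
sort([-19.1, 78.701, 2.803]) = [-19.1, 2.803, 78.701]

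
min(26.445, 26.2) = 26.2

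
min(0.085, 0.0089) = 0.0089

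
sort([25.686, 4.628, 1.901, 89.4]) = [1.901, 4.628, 25.686, 89.4]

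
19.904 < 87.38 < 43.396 False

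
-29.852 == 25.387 False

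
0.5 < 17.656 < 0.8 False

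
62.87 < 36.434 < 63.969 False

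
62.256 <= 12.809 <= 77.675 False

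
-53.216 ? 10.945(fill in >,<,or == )<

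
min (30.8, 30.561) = 30.561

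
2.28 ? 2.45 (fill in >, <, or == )<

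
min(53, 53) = 53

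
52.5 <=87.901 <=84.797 False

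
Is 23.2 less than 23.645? Yes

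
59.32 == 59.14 False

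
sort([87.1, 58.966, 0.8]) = [0.8, 58.966, 87.1]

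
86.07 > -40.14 True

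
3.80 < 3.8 False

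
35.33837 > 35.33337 True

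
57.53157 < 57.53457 True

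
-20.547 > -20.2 False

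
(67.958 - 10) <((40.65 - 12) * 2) False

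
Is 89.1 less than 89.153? Yes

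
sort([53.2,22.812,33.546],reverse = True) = [53.2,33.546,22.812]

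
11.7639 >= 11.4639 True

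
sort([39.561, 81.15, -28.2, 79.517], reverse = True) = [81.15, 79.517, 39.561, -28.2]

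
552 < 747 True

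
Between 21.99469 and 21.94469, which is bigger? 21.99469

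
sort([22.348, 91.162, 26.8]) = [22.348, 26.8, 91.162]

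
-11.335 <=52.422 True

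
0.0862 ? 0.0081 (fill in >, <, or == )>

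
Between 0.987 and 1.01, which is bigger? 1.01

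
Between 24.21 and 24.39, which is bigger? 24.39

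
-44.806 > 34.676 False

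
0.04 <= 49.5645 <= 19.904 False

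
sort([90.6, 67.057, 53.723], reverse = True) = [90.6, 67.057, 53.723]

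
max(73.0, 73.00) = 73.00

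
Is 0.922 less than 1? Yes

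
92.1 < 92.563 True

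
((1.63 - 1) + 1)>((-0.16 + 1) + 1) False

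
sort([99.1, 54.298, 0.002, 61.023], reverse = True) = [99.1, 61.023, 54.298, 0.002]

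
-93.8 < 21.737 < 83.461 True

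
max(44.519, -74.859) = 44.519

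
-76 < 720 True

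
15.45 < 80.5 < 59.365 False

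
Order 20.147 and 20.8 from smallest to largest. 20.147, 20.8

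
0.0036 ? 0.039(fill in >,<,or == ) <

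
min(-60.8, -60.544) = -60.8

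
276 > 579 False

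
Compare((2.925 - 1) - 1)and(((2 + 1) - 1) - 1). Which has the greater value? (((2 + 1) - 1) - 1)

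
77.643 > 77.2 True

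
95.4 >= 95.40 True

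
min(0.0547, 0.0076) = 0.0076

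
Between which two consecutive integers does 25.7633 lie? 25 and 26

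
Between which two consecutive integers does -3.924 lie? -4 and -3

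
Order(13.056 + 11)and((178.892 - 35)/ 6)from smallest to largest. ((178.892 - 35)/ 6), (13.056 + 11)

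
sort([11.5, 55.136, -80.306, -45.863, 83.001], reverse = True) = [83.001, 55.136, 11.5, -45.863, -80.306]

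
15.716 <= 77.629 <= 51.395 False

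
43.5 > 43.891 False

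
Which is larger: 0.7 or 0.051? 0.7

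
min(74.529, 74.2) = 74.2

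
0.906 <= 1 True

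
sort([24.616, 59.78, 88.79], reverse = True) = [88.79, 59.78, 24.616]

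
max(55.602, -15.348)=55.602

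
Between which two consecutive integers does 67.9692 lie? 67 and 68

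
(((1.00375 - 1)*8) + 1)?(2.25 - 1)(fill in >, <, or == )<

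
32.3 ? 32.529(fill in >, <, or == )<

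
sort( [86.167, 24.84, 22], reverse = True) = [86.167, 24.84, 22]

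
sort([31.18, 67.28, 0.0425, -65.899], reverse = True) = [67.28, 31.18, 0.0425, -65.899]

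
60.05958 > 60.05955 True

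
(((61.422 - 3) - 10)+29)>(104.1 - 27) True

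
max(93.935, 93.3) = 93.935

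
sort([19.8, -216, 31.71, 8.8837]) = [-216, 8.8837, 19.8, 31.71]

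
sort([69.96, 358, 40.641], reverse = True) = [358, 69.96, 40.641]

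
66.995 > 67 False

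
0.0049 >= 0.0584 False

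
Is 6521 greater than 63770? No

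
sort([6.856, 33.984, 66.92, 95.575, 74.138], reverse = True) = [95.575, 74.138, 66.92, 33.984, 6.856]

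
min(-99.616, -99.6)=-99.616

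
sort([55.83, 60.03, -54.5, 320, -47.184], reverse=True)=[320, 60.03, 55.83, -47.184, -54.5]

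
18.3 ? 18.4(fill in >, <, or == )<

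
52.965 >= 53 False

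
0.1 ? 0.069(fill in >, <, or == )>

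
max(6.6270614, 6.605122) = 6.6270614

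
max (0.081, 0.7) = 0.7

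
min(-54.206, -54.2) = -54.206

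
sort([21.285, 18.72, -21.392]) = [-21.392, 18.72, 21.285]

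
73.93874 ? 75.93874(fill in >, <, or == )<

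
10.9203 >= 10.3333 True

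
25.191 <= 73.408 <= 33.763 False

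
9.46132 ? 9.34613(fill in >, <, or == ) >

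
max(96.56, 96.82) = 96.82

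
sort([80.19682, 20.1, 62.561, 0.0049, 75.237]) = [0.0049, 20.1, 62.561, 75.237, 80.19682]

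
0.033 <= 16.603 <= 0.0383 False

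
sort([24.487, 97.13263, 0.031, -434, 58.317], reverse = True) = [97.13263, 58.317, 24.487, 0.031, -434]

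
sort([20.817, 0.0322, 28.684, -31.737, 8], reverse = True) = [28.684, 20.817, 8, 0.0322, -31.737]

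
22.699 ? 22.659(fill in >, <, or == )>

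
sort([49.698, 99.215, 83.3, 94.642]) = [49.698, 83.3, 94.642, 99.215]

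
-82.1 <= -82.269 False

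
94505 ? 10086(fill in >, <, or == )>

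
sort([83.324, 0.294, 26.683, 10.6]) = [0.294, 10.6, 26.683, 83.324]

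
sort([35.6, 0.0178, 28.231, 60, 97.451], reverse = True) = [97.451, 60, 35.6, 28.231, 0.0178]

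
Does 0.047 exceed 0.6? No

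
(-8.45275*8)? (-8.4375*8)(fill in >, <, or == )<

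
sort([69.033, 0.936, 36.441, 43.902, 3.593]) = [0.936, 3.593, 36.441, 43.902, 69.033]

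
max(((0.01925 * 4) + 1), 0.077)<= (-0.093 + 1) False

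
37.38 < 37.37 False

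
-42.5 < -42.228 True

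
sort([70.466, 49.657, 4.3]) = [4.3, 49.657, 70.466]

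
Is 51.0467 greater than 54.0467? No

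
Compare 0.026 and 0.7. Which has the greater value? 0.7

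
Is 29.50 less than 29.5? No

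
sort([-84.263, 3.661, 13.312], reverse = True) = [13.312, 3.661, -84.263]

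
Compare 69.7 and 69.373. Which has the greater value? 69.7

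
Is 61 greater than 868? No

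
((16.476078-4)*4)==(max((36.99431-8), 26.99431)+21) False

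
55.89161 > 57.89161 False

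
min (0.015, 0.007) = 0.007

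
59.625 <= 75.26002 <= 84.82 True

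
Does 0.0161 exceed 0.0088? Yes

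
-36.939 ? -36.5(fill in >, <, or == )<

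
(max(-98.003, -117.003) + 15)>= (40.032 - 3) False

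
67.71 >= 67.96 False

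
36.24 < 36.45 True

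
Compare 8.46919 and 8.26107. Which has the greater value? 8.46919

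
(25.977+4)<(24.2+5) False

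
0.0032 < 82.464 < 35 False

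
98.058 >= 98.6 False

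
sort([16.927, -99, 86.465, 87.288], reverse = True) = [87.288, 86.465, 16.927, -99]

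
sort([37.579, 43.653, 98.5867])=[37.579, 43.653, 98.5867]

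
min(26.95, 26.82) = 26.82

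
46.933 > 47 False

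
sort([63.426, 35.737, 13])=[13, 35.737, 63.426]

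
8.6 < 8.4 False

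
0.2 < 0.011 False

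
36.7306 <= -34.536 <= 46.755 False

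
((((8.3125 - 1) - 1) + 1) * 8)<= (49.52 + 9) True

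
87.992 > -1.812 True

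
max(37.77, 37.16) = 37.77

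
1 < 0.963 False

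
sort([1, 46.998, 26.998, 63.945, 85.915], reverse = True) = [85.915, 63.945, 46.998, 26.998, 1]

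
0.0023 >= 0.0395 False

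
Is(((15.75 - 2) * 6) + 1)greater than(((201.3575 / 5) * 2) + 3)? No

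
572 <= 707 True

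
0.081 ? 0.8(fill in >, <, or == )<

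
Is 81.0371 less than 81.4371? Yes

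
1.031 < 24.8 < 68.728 True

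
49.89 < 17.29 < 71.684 False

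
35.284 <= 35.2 False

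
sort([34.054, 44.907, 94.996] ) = [34.054, 44.907, 94.996]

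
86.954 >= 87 False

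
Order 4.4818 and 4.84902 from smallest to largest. 4.4818, 4.84902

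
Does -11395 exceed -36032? Yes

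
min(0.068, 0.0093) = 0.0093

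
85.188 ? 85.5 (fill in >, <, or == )<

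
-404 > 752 False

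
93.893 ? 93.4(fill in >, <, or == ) >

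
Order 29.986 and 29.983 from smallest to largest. 29.983, 29.986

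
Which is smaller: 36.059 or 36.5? 36.059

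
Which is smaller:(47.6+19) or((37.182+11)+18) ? ((37.182+11)+18)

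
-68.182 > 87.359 False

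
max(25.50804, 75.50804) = 75.50804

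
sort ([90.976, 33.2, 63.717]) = [33.2, 63.717, 90.976]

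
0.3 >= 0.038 True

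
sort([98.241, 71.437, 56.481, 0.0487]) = [0.0487, 56.481, 71.437, 98.241]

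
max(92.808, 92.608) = 92.808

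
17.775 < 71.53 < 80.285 True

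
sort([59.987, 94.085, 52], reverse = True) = [94.085, 59.987, 52]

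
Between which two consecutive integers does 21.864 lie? 21 and 22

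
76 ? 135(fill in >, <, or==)<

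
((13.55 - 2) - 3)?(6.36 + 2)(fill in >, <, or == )>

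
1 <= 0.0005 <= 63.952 False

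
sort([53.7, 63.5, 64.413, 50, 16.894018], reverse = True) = [64.413, 63.5, 53.7, 50, 16.894018]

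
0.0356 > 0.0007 True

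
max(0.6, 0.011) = 0.6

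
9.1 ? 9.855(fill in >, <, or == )<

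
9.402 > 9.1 True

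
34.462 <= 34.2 False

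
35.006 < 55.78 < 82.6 True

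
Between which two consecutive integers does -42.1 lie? -43 and -42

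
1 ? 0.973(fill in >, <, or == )>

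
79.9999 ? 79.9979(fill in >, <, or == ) >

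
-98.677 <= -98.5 True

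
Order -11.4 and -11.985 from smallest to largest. -11.985, -11.4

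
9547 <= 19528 True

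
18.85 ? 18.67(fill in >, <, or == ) >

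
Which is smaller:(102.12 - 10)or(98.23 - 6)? (102.12 - 10)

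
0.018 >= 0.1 False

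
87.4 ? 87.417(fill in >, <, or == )<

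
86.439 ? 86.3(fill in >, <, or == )>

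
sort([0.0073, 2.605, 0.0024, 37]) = [0.0024, 0.0073, 2.605, 37]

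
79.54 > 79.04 True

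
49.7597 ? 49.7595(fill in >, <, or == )>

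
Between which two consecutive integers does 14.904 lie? 14 and 15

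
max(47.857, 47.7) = 47.857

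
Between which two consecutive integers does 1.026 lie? 1 and 2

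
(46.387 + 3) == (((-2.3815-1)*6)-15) False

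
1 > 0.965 True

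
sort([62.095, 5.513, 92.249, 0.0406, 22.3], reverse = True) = [92.249, 62.095, 22.3, 5.513, 0.0406]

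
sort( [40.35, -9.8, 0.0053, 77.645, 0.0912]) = [-9.8, 0.0053, 0.0912, 40.35, 77.645]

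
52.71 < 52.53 False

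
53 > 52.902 True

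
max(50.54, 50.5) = 50.54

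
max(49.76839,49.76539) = 49.76839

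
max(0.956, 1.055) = 1.055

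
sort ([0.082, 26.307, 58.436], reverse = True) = [58.436, 26.307, 0.082]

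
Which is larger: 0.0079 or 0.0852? 0.0852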